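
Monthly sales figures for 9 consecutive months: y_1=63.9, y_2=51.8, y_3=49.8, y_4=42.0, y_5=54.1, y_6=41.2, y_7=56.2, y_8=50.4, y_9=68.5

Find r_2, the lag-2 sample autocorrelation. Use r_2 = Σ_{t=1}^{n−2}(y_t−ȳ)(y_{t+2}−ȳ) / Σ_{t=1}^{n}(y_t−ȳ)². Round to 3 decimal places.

Mean ȳ = (63.9 + 51.8 + 49.8 + 42.0 + 54.1 + 41.2 + 56.2 + 50.4 + 68.5)/9 = 53.1000
Numerator Σ_{t=1}^{7}(y_t−ȳ)(y_{t+2}−ȳ) = 190.5500
Denominator Σ(y_t−ȳ)² = 649.1000
r_2 = 190.5500 / 649.1000 = 0.294

0.294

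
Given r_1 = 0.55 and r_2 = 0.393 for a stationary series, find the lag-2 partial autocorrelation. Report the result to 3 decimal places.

0.130

φ_{22} = (r_2 − r_1²) / (1 − r_1²)
r_1² = (0.55)² = 0.3025
Numerator = 0.393 − 0.3025 = 0.0905; denominator = 1 − 0.3025 = 0.6975
φ_{22} = 0.0905 / 0.6975 = 0.130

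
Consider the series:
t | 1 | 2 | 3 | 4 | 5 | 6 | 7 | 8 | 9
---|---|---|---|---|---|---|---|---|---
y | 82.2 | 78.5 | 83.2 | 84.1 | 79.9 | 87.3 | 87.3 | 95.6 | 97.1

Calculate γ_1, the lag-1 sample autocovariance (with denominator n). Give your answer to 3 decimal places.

20.001

Mean ȳ = (82.2 + 78.5 + 83.2 + 84.1 + 79.9 + 87.3 + 87.3 + 95.6 + 97.1)/9 = 86.1333
Σ_{t=1}^{8}(y_t−ȳ)(y_{t+1}−ȳ) = 180.0056
γ_1 = 180.0056 / 9 = 20.001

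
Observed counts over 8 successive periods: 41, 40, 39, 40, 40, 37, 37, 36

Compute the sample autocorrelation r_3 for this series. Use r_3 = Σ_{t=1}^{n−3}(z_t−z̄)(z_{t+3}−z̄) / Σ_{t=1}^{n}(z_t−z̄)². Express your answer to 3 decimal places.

-0.072

Mean z̄ = (41 + 40 + 39 + 40 + 40 + 37 + 37 + 36)/8 = 38.7500
Deviations from mean: 2.2500, 1.2500, 0.2500, 1.2500, 1.2500, -1.7500, -1.7500, -2.7500
Numerator Σ_{t=1}^{5}(z_t−z̄)(z_{t+3}−z̄) = -1.6875
Denominator Σ(z_t−z̄)² = 23.5000
r_3 = -1.6875 / 23.5000 = -0.072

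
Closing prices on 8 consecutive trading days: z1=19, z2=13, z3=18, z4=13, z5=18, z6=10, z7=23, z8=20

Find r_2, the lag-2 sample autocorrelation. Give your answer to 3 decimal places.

0.225

Mean z̄ = (19 + 13 + 18 + 13 + 18 + 10 + 23 + 20)/8 = 16.7500
Deviations from mean: 2.2500, -3.7500, 1.2500, -3.7500, 1.2500, -6.7500, 6.2500, 3.2500
Numerator Σ_{t=1}^{6}(z_t−z̄)(z_{t+2}−z̄) = 29.6250
Denominator Σ(z_t−z̄)² = 131.5000
r_2 = 29.6250 / 131.5000 = 0.225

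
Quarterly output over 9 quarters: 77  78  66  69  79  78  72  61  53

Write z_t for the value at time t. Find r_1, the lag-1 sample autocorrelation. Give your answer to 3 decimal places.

0.367

Mean z̄ = (77 + 78 + 66 + 69 + 79 + 78 + 72 + 61 + 53)/9 = 70.3333
Numerator Σ_{t=1}^{8}(z_t−z̄)(z_{t+1}−z̄) = 237.5556
Denominator Σ(z_t−z̄)² = 648.0000
r_1 = 237.5556 / 648.0000 = 0.367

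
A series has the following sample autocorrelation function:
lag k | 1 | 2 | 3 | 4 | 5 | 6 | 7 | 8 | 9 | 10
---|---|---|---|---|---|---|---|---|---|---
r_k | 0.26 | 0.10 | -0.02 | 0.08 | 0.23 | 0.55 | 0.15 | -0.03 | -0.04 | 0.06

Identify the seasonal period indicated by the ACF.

The largest autocorrelation is r_6 = 0.55; the remaining lags stay at or below 0.26. The elevated value at lag 1 (0.26), dropping to 0.10 at lag 2, reflects decaying short-term dependence rather than seasonality.
The dominant spike at lag 6 indicates a seasonal period of 6.

6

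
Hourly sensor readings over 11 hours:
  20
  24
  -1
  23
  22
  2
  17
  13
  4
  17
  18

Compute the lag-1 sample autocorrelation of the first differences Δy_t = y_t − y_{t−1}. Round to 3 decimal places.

First differences Δy: 4, -25, 24, -1, -20, 15, -4, -9, 13, 1
Mean of differences = -0.2000
Numerator Σ(Δy_t−Δȳ)(Δy_{t+1}−Δȳ) = -1133.4400
Denominator Σ(Δy_t−Δȳ)² = 2109.6000
r_1(Δy) = -1133.4400 / 2109.6000 = -0.537

-0.537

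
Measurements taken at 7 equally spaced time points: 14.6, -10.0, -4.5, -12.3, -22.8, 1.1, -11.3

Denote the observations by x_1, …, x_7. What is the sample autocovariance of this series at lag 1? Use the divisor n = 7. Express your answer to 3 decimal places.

Mean x̄ = (14.6 − 10.0 − 4.5 − 12.3 − 22.8 + 1.1 − 11.3)/7 = -6.4571
Deviations: 21.0571, -3.5429, 1.9571, -5.8429, -16.3429, 7.5571, -4.8429
Σ_{t=1}^{6}(x_t−x̄)(x_{t+1}−x̄) = -157.5861
γ_1 = -157.5861 / 7 = -22.512

-22.512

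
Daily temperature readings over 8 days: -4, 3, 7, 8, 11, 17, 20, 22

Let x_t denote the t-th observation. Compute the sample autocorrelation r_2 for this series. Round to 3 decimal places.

0.238

Mean x̄ = (-4 + 3 + 7 + 8 + 11 + 17 + 20 + 22)/8 = 10.5000
Σ(x_t−x̄)(x_{t+2}−x̄) = (50.7500) + (18.7500) + (-1.7500) + (-16.2500) + (4.7500) + (74.7500) = 131.0000
Denominator Σ(x_t−x̄)² = 550.0000
r_2 = 131.0000 / 550.0000 = 0.238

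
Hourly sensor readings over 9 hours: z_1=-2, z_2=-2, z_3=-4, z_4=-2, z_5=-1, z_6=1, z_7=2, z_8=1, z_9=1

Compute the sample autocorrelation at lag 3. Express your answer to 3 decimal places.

-0.146

Mean z̄ = (-2 − 2 − 4 − 2 − 1 + 1 + 2 + 1 + 1)/9 = -0.6667
Numerator Σ_{t=1}^{6}(z_t−z̄)(z_{t+3}−z̄) = -4.6667
Denominator Σ(z_t−z̄)² = 32.0000
r_3 = -4.6667 / 32.0000 = -0.146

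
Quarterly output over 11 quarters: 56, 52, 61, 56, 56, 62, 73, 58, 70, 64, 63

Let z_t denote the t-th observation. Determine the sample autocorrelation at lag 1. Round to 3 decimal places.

0.116

Mean z̄ = (56 + 52 + 61 + 56 + 56 + 62 + 73 + 58 + 70 + 64 + 63)/11 = 61.0000
Numerator Σ_{t=1}^{10}(z_t−z̄)(z_{t+1}−z̄) = 47.0000
Denominator Σ(z_t−z̄)² = 404.0000
r_1 = 47.0000 / 404.0000 = 0.116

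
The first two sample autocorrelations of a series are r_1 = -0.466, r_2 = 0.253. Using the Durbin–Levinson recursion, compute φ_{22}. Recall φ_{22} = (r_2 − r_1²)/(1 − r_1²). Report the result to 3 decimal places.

φ_{22} = (r_2 − r_1²) / (1 − r_1²)
r_1² = (-0.466)² = 0.217156
Numerator = 0.253 − 0.2172 = 0.0358; denominator = 1 − 0.2172 = 0.7828
φ_{22} = 0.0358 / 0.7828 = 0.046

0.046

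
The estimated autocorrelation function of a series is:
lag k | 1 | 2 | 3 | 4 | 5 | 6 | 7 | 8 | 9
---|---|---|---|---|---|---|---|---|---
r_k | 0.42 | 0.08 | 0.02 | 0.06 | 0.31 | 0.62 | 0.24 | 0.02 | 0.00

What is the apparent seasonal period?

The largest autocorrelation is r_6 = 0.62; the remaining lags stay at or below 0.42. The elevated value at lag 1 (0.42), dropping to 0.08 at lag 2, reflects decaying short-term dependence rather than seasonality.
The dominant spike at lag 6 indicates a seasonal period of 6.

6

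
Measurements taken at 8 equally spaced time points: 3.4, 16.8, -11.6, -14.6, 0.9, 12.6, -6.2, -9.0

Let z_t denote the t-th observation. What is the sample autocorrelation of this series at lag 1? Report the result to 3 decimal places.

0.005

Mean z̄ = (3.4 + 16.8 − 11.6 − 14.6 + 0.9 + 12.6 − 6.2 − 9.0)/8 = -0.9625
Deviations from mean: 4.3625, 17.7625, -10.6375, -13.6375, 1.8625, 13.5625, -5.2375, -8.0375
Σ(z_t−z̄)(z_{t+1}−z̄) = (77.4889) + (-188.9486) + (145.0689) + (-25.3998) + (25.2602) + (-71.0336) + (42.0964) = 4.5323
Denominator Σ(z_t−z̄)² = 913.1188
r_1 = 4.5323 / 913.1188 = 0.005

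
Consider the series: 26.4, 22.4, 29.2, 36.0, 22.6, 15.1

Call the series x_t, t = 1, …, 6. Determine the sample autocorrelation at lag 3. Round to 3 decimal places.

Mean x̄ = (26.4 + 22.4 + 29.2 + 36.0 + 22.6 + 15.1)/6 = 25.2833
Deviations from mean: 1.1167, -2.8833, 3.9167, 10.7167, -2.6833, -10.1833
Numerator Σ_{t=1}^{3}(x_t−x̄)(x_{t+3}−x̄) = -20.1808
Denominator Σ(x_t−x̄)² = 250.6483
r_3 = -20.1808 / 250.6483 = -0.081

-0.081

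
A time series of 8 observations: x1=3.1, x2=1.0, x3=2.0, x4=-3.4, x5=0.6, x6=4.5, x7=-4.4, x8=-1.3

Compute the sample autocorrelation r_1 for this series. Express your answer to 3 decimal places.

-0.227

Mean x̄ = (3.1 + 1.0 + 2.0 − 3.4 + 0.6 + 4.5 − 4.4 − 1.3)/8 = 0.2625
Deviations from mean: 2.8375, 0.7375, 1.7375, -3.6625, 0.3375, 4.2375, -4.6625, -1.5625
Σ(x_t−x̄)(x_{t+1}−x̄) = (2.0927) + (1.2814) + (-6.3636) + (-1.2361) + (1.4302) + (-19.7573) + (7.2852) = -15.2677
Denominator Σ(x_t−x̄)² = 67.2788
r_1 = -15.2677 / 67.2788 = -0.227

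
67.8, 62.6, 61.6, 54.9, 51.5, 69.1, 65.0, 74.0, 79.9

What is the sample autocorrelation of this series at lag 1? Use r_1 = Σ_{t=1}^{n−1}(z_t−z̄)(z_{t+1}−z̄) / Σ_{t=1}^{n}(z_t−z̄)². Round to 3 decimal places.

Mean z̄ = (67.8 + 62.6 + 61.6 + 54.9 + 51.5 + 69.1 + 65.0 + 74.0 + 79.9)/9 = 65.1556
Numerator Σ_{t=1}^{8}(z_t−z̄)(z_{t+1}−z̄) = 253.3914
Denominator Σ(z_t−z̄)² = 629.0222
r_1 = 253.3914 / 629.0222 = 0.403

0.403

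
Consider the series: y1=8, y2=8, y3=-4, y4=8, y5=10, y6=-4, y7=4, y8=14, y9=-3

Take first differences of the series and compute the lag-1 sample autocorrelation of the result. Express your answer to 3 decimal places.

-0.371

First differences Δy: 0, -12, 12, 2, -14, 8, 10, -17
Mean of differences = -1.3750
Numerator Σ(Δy_t−Δȳ)(Δy_{t+1}−Δȳ) = -343.6406
Denominator Σ(Δy_t−Δȳ)² = 925.8750
r_1(Δy) = -343.6406 / 925.8750 = -0.371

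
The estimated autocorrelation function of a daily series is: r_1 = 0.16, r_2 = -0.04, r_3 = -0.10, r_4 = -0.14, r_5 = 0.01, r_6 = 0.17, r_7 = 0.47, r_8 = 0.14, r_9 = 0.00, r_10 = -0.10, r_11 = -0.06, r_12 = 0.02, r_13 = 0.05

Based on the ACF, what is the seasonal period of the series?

7

The largest autocorrelation is r_7 = 0.47; the remaining lags stay at or below 0.17.
The dominant spike at lag 7 indicates a seasonal period of 7.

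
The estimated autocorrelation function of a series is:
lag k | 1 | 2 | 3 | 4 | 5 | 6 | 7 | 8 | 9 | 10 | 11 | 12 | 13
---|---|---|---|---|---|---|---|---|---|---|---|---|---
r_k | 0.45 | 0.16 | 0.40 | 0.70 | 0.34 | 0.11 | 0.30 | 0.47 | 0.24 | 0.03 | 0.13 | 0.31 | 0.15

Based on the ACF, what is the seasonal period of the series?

The largest autocorrelation is r_4 = 0.70, with a weaker echo at lag 8 (0.47); the remaining lags stay at or below 0.45. The elevated value at lag 1 (0.45), dropping to 0.16 at lag 2, reflects decaying short-term dependence rather than seasonality.
The dominant spike at lag 4 indicates a seasonal period of 4.

4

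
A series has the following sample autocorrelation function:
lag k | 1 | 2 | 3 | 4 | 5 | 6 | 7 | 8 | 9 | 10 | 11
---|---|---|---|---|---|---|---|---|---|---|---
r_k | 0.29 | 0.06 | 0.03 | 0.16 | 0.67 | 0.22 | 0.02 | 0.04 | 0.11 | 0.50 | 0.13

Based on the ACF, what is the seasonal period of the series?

5

The largest autocorrelation is r_5 = 0.67, with a weaker echo at lag 10 (0.50); the remaining lags stay at or below 0.29. The elevated value at lag 1 (0.29), dropping to 0.06 at lag 2, reflects decaying short-term dependence rather than seasonality.
The dominant spike at lag 5 indicates a seasonal period of 5.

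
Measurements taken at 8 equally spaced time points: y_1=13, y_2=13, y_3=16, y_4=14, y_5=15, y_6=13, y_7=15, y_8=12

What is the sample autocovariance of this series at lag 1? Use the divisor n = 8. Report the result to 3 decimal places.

-0.596

Mean ȳ = (13 + 13 + 16 + 14 + 15 + 13 + 15 + 12)/8 = 13.8750
Deviations: -0.8750, -0.8750, 2.1250, 0.1250, 1.1250, -0.8750, 1.1250, -1.8750
Σ_{t=1}^{7}(y_t−ȳ)(y_{t+1}−ȳ) = -4.7656
γ_1 = -4.7656 / 8 = -0.596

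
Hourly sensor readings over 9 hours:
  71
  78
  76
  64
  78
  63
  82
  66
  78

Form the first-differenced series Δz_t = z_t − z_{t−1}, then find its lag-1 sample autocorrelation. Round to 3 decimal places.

First differences Δz: 7, -2, -12, 14, -15, 19, -16, 12
Mean of differences = 0.8750
Numerator Σ(Δz_t−Δz̄)(Δz_{t+1}−Δz̄) = -1139.2656
Denominator Σ(Δz_t−Δz̄)² = 1372.8750
r_1(Δz) = -1139.2656 / 1372.8750 = -0.830

-0.830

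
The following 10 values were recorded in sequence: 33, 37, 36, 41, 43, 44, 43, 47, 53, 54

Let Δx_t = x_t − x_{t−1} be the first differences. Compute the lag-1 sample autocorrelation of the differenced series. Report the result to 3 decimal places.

First differences Δx: 4, -1, 5, 2, 1, -1, 4, 6, 1
Mean of differences = 2.3333
Numerator Σ(Δx_t−Δx̄)(Δx_{t+1}−Δx̄) = -14.7778
Denominator Σ(Δx_t−Δx̄)² = 52.0000
r_1(Δx) = -14.7778 / 52.0000 = -0.284

-0.284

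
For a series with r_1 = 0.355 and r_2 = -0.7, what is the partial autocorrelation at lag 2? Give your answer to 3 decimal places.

-0.945

φ_{22} = (r_2 − r_1²) / (1 − r_1²)
r_1² = (0.355)² = 0.126025
Numerator = -0.7 − 0.1260 = -0.8260; denominator = 1 − 0.1260 = 0.8740
φ_{22} = -0.8260 / 0.8740 = -0.945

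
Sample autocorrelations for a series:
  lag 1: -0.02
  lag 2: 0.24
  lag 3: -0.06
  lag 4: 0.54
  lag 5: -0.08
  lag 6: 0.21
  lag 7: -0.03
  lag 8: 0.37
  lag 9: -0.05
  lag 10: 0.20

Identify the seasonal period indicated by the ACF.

The largest autocorrelation is r_4 = 0.54, with a weaker echo at lag 8 (0.37); the remaining lags stay at or below 0.24.
The dominant spike at lag 4 indicates a seasonal period of 4.

4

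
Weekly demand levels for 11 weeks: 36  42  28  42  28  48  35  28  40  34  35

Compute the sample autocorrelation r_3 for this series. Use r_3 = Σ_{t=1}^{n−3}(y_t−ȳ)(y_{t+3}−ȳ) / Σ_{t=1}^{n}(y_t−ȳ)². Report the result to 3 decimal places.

Mean ȳ = (36 + 42 + 28 + 42 + 28 + 48 + 35 + 28 + 40 + 34 + 35)/11 = 36.0000
Numerator Σ_{t=1}^{8}(y_t−ȳ)(y_{t+3}−ȳ) = -28.0000
Denominator Σ(y_t−ȳ)² = 430.0000
r_3 = -28.0000 / 430.0000 = -0.065

-0.065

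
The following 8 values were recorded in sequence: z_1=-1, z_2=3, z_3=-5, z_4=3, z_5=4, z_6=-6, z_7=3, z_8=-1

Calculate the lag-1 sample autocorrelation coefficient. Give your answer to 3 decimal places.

-0.623

Mean z̄ = (-1 + 3 − 5 + 3 + 4 − 6 + 3 − 1)/8 = 0.0000
Deviations from mean: -1.0000, 3.0000, -5.0000, 3.0000, 4.0000, -6.0000, 3.0000, -1.0000
Σ(z_t−z̄)(z_{t+1}−z̄) = (-3.0000) + (-15.0000) + (-15.0000) + (12.0000) + (-24.0000) + (-18.0000) + (-3.0000) = -66.0000
Denominator Σ(z_t−z̄)² = 106.0000
r_1 = -66.0000 / 106.0000 = -0.623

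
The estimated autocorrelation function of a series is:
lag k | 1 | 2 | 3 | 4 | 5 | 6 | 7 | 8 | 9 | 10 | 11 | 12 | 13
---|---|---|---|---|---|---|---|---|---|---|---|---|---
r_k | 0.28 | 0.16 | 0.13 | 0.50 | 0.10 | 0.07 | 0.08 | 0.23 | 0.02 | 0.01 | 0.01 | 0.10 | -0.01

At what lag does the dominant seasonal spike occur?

4

The largest autocorrelation is r_4 = 0.50; the remaining lags stay at or below 0.28. The elevated value at lag 1 (0.28), dropping to 0.16 at lag 2, reflects decaying short-term dependence rather than seasonality.
The dominant spike at lag 4 indicates a seasonal period of 4.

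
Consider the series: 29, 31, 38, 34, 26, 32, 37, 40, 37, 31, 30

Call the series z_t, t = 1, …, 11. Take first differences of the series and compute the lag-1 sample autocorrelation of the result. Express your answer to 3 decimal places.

0.120

First differences Δz: 2, 7, -4, -8, 6, 5, 3, -3, -6, -1
Mean of differences = 0.1000
Numerator Σ(Δz_t−Δz̄)(Δz_{t+1}−Δz̄) = 29.9900
Denominator Σ(Δz_t−Δz̄)² = 248.9000
r_1(Δz) = 29.9900 / 248.9000 = 0.120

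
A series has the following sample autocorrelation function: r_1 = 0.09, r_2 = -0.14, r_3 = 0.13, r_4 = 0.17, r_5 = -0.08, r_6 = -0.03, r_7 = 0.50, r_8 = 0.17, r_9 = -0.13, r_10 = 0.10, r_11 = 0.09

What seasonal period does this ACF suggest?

The largest autocorrelation is r_7 = 0.50; the remaining lags stay at or below 0.17.
The dominant spike at lag 7 indicates a seasonal period of 7.

7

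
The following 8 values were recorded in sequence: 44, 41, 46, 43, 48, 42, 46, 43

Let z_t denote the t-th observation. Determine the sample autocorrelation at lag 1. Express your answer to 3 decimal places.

Mean z̄ = (44 + 41 + 46 + 43 + 48 + 42 + 46 + 43)/8 = 44.1250
Deviations from mean: -0.1250, -3.1250, 1.8750, -1.1250, 3.8750, -2.1250, 1.8750, -1.1250
Numerator Σ_{t=1}^{7}(z_t−z̄)(z_{t+1}−z̄) = -26.2656
Denominator Σ(z_t−z̄)² = 38.8750
r_1 = -26.2656 / 38.8750 = -0.676

-0.676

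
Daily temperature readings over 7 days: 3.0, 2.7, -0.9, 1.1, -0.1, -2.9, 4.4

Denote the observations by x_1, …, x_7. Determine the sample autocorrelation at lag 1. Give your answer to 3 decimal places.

-0.231

Mean x̄ = (3.0 + 2.7 − 0.9 + 1.1 − 0.1 − 2.9 + 4.4)/7 = 1.0429
Deviations from mean: 1.9571, 1.6571, -1.9429, 0.0571, -1.1429, -3.9429, 3.3571
Numerator Σ_{t=1}^{6}(x_t−x̄)(x_{t+1}−x̄) = -8.8833
Denominator Σ(x_t−x̄)² = 38.4771
r_1 = -8.8833 / 38.4771 = -0.231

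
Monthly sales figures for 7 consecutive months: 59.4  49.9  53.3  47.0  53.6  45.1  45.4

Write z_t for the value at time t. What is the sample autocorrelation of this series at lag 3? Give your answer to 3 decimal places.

-0.184

Mean z̄ = (59.4 + 49.9 + 53.3 + 47.0 + 53.6 + 45.1 + 45.4)/7 = 50.5286
Deviations from mean: 8.8714, -0.6286, 2.7714, -3.5286, 3.0714, -5.4286, -5.1286
Σ(z_t−z̄)(z_{t+3}−z̄) = (-31.3035) + (-1.9306) + (-15.0449) + (18.0965) = -30.1824
Denominator Σ(z_t−z̄)² = 164.4343
r_3 = -30.1824 / 164.4343 = -0.184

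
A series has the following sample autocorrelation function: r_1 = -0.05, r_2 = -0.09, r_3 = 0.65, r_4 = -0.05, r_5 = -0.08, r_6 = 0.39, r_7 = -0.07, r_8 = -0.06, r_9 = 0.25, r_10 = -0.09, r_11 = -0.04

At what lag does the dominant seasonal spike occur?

3

The largest autocorrelation is r_3 = 0.65, with weaker echoes at lags 6 (0.39) and 9 (0.25); the remaining lags stay at or below -0.04.
The dominant spike at lag 3 indicates a seasonal period of 3.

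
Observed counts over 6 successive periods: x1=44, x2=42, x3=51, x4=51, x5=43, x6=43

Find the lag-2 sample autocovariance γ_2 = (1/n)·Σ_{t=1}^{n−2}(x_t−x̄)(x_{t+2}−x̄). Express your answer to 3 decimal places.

-9.481

Mean x̄ = (44 + 42 + 51 + 51 + 43 + 43)/6 = 45.6667
Σ_{t=1}^{4}(x_t−x̄)(x_{t+2}−x̄) = -56.8889
γ_2 = -56.8889 / 6 = -9.481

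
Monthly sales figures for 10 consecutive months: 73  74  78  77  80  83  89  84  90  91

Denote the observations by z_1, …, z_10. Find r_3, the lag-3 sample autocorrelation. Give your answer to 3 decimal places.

Mean z̄ = (73 + 74 + 78 + 77 + 80 + 83 + 89 + 84 + 90 + 91)/10 = 81.9000
Numerator Σ_{t=1}^{7}(z_t−z̄)(z_{t+3}−z̄) = 89.0700
Denominator Σ(z_t−z̄)² = 388.9000
r_3 = 89.0700 / 388.9000 = 0.229

0.229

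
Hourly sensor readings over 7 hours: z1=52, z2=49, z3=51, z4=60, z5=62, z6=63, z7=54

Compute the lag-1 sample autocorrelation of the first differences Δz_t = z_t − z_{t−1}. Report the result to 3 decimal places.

First differences Δz: -3, 2, 9, 2, 1, -9
Mean of differences = 0.3333
Numerator Σ(Δz_t−Δz̄)(Δz_{t+1}−Δz̄) = 18.2222
Denominator Σ(Δz_t−Δz̄)² = 179.3333
r_1(Δz) = 18.2222 / 179.3333 = 0.102

0.102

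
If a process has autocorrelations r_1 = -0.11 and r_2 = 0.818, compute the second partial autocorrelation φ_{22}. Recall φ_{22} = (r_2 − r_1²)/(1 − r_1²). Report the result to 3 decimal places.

0.816

φ_{22} = (r_2 − r_1²) / (1 − r_1²)
r_1² = (-0.11)² = 0.0121
Numerator = 0.818 − 0.0121 = 0.8059; denominator = 1 − 0.0121 = 0.9879
φ_{22} = 0.8059 / 0.9879 = 0.816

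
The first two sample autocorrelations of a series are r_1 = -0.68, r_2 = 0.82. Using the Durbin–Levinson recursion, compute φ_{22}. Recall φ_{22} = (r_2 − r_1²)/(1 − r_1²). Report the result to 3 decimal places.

0.665

φ_{22} = (r_2 − r_1²) / (1 − r_1²)
r_1² = (-0.68)² = 0.4624
Numerator = 0.82 − 0.4624 = 0.3576; denominator = 1 − 0.4624 = 0.5376
φ_{22} = 0.3576 / 0.5376 = 0.665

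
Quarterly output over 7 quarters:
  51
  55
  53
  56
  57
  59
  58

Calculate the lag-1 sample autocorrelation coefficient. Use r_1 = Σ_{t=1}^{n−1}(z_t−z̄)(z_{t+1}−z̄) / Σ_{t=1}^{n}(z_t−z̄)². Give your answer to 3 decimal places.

0.352

Mean z̄ = (51 + 55 + 53 + 56 + 57 + 59 + 58)/7 = 55.5714
Σ(z_t−z̄)(z_{t+1}−z̄) = (2.6122) + (1.4694) + (-1.1020) + (0.6122) + (4.8980) + (8.3265) = 16.8163
Denominator Σ(z_t−z̄)² = 47.7143
r_1 = 16.8163 / 47.7143 = 0.352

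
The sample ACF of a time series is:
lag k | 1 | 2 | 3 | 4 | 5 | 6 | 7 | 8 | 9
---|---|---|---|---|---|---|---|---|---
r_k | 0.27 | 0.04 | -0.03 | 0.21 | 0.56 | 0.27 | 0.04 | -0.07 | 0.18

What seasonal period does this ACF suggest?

5

The largest autocorrelation is r_5 = 0.56; the remaining lags stay at or below 0.27. The elevated value at lag 1 (0.27), dropping to 0.04 at lag 2, reflects decaying short-term dependence rather than seasonality.
The dominant spike at lag 5 indicates a seasonal period of 5.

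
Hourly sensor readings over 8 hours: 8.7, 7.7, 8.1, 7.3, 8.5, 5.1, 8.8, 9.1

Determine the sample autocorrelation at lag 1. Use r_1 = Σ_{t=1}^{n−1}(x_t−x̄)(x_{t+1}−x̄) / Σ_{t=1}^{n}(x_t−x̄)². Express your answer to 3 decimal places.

Mean x̄ = (8.7 + 7.7 + 8.1 + 7.3 + 8.5 + 5.1 + 8.8 + 9.1)/8 = 7.9125
Deviations from mean: 0.7875, -0.2125, 0.1875, -0.6125, 0.5875, -2.8125, 0.8875, 1.1875
Σ(x_t−x̄)(x_{t+1}−x̄) = (-0.1673) + (-0.0398) + (-0.1148) + (-0.3598) + (-1.6523) + (-2.4961) + (1.0539) = -3.7764
Denominator Σ(x_t−x̄)² = 11.5288
r_1 = -3.7764 / 11.5288 = -0.328

-0.328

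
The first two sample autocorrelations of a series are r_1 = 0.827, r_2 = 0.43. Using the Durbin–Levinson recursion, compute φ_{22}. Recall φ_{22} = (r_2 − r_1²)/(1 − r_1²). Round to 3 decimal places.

φ_{22} = (r_2 − r_1²) / (1 − r_1²)
r_1² = (0.827)² = 0.683929
Numerator = 0.43 − 0.6839 = -0.2539; denominator = 1 − 0.6839 = 0.3161
φ_{22} = -0.2539 / 0.3161 = -0.803

-0.803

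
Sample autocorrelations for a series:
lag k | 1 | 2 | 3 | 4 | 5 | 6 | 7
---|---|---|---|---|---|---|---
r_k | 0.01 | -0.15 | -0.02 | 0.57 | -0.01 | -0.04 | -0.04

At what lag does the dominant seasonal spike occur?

The largest autocorrelation is r_4 = 0.57; the remaining lags stay at or below 0.01.
The dominant spike at lag 4 indicates a seasonal period of 4.

4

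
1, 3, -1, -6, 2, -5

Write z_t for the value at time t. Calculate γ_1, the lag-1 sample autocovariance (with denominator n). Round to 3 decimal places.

-3.167

Mean z̄ = (1 + 3 − 1 − 6 + 2 − 5)/6 = -1.0000
Σ_{t=1}^{5}(z_t−z̄)(z_{t+1}−z̄) = -19.0000
γ_1 = -19.0000 / 6 = -3.167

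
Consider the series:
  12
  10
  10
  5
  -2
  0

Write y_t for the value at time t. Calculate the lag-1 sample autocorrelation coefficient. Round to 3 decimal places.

Mean ȳ = (12 + 10 + 10 + 5 − 2 + 0)/6 = 5.8333
Deviations from mean: 6.1667, 4.1667, 4.1667, -0.8333, -7.8333, -5.8333
Σ(y_t−ȳ)(y_{t+1}−ȳ) = (25.6944) + (17.3611) + (-3.4722) + (6.5278) + (45.6944) = 91.8056
Denominator Σ(y_t−ȳ)² = 168.8333
r_1 = 91.8056 / 168.8333 = 0.544

0.544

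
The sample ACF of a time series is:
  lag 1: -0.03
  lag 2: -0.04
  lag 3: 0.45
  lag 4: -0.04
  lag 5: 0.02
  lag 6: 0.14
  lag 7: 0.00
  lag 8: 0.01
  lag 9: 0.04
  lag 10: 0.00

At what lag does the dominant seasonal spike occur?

The largest autocorrelation is r_3 = 0.45; the remaining lags stay at or below 0.14.
The dominant spike at lag 3 indicates a seasonal period of 3.

3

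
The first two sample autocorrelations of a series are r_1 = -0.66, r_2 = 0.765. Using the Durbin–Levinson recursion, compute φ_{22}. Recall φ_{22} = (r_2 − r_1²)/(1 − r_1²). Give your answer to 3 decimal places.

φ_{22} = (r_2 − r_1²) / (1 − r_1²)
r_1² = (-0.66)² = 0.4356
Numerator = 0.765 − 0.4356 = 0.3294; denominator = 1 − 0.4356 = 0.5644
φ_{22} = 0.3294 / 0.5644 = 0.584

0.584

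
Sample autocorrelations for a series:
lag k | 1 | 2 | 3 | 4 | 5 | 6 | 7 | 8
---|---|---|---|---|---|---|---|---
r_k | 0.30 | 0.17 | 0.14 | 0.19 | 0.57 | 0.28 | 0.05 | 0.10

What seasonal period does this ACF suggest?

The largest autocorrelation is r_5 = 0.57; the remaining lags stay at or below 0.30. The elevated value at lag 1 (0.30), dropping to 0.17 at lag 2, reflects decaying short-term dependence rather than seasonality.
The dominant spike at lag 5 indicates a seasonal period of 5.

5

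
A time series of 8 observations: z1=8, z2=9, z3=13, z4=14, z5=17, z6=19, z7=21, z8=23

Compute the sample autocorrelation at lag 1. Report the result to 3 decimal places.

0.636

Mean z̄ = (8 + 9 + 13 + 14 + 17 + 19 + 21 + 23)/8 = 15.5000
Deviations from mean: -7.5000, -6.5000, -2.5000, -1.5000, 1.5000, 3.5000, 5.5000, 7.5000
Σ(z_t−z̄)(z_{t+1}−z̄) = (48.7500) + (16.2500) + (3.7500) + (-2.2500) + (5.2500) + (19.2500) + (41.2500) = 132.2500
Denominator Σ(z_t−z̄)² = 208.0000
r_1 = 132.2500 / 208.0000 = 0.636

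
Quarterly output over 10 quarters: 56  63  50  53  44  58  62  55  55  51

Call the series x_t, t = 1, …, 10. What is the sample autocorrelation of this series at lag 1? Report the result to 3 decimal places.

-0.042

Mean x̄ = (56 + 63 + 50 + 53 + 44 + 58 + 62 + 55 + 55 + 51)/10 = 54.7000
Numerator Σ_{t=1}^{9}(x_t−x̄)(x_{t+1}−x̄) = -12.0900
Denominator Σ(x_t−x̄)² = 288.1000
r_1 = -12.0900 / 288.1000 = -0.042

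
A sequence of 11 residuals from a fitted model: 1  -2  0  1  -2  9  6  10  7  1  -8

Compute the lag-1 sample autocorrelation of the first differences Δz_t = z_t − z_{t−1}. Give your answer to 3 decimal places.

First differences Δz: -3, 2, 1, -3, 11, -3, 4, -3, -6, -9
Mean of differences = -0.9000
Numerator Σ(Δz_t−Δz̄)(Δz_{t+1}−Δz̄) = -23.1100
Denominator Σ(Δz_t−Δz̄)² = 286.9000
r_1(Δz) = -23.1100 / 286.9000 = -0.081

-0.081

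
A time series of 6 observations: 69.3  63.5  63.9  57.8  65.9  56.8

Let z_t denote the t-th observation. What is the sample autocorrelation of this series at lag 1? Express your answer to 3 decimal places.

Mean z̄ = (69.3 + 63.5 + 63.9 + 57.8 + 65.9 + 56.8)/6 = 62.8667
Deviations from mean: 6.4333, 0.6333, 1.0333, -5.0667, 3.0333, -6.0667
Σ(z_t−z̄)(z_{t+1}−z̄) = (4.0744) + (0.6544) + (-5.2356) + (-15.3689) + (-18.4022) = -34.2778
Denominator Σ(z_t−z̄)² = 114.5333
r_1 = -34.2778 / 114.5333 = -0.299

-0.299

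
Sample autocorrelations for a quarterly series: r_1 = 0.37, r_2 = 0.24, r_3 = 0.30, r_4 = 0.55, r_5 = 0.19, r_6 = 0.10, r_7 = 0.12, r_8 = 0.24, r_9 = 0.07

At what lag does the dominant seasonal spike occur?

4

The largest autocorrelation is r_4 = 0.55; the remaining lags stay at or below 0.37. The elevated value at lag 1 (0.37), dropping to 0.24 at lag 2, reflects decaying short-term dependence rather than seasonality.
The dominant spike at lag 4 indicates a seasonal period of 4.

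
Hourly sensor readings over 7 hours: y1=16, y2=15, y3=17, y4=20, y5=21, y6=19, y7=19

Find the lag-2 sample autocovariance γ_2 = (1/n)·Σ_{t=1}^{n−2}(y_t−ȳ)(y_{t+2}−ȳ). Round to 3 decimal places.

Mean ȳ = (16 + 15 + 17 + 20 + 21 + 19 + 19)/7 = 18.1429
Σ_{t=1}^{5}(y_t−ȳ)(y_{t+2}−ȳ) = -2.6122
γ_2 = -2.6122 / 7 = -0.373

-0.373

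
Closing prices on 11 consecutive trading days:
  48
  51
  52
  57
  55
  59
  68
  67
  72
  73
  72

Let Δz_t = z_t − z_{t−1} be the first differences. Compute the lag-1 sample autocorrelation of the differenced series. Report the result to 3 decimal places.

First differences Δz: 3, 1, 5, -2, 4, 9, -1, 5, 1, -1
Mean of differences = 2.4000
Numerator Σ(Δz_t−Δz̄)(Δz_{t+1}−Δz̄) = -42.5600
Denominator Σ(Δz_t−Δz̄)² = 106.4000
r_1(Δz) = -42.5600 / 106.4000 = -0.400

-0.400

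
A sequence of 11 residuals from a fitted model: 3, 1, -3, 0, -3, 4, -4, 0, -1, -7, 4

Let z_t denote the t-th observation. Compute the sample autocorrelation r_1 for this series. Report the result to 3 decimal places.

-0.459

Mean z̄ = (3 + 1 − 3 + 0 − 3 + 4 − 4 + 0 − 1 − 7 + 4)/11 = -0.5455
Numerator Σ_{t=1}^{10}(z_t−z̄)(z_{t+1}−z̄) = -56.3884
Denominator Σ(z_t−z̄)² = 122.7273
r_1 = -56.3884 / 122.7273 = -0.459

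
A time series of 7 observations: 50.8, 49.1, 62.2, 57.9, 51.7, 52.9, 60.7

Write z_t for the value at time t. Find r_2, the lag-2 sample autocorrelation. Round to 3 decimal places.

Mean z̄ = (50.8 + 49.1 + 62.2 + 57.9 + 51.7 + 52.9 + 60.7)/7 = 55.0429
Deviations from mean: -4.2429, -5.9429, 7.1571, 2.8571, -3.3429, -2.1429, 5.6571
Σ(z_t−z̄)(z_{t+2}−z̄) = (-30.3667) + (-16.9796) + (-23.9253) + (-6.1224) + (-18.9110) = -96.3051
Denominator Σ(z_t−z̄)² = 160.4771
r_2 = -96.3051 / 160.4771 = -0.600

-0.600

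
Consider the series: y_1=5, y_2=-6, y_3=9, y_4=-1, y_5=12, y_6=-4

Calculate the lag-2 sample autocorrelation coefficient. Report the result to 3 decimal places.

Mean ȳ = (5 − 6 + 9 − 1 + 12 − 4)/6 = 2.5000
Deviations from mean: 2.5000, -8.5000, 6.5000, -3.5000, 9.5000, -6.5000
Σ(y_t−ȳ)(y_{t+2}−ȳ) = (16.2500) + (29.7500) + (61.7500) + (22.7500) = 130.5000
Denominator Σ(y_t−ȳ)² = 265.5000
r_2 = 130.5000 / 265.5000 = 0.492

0.492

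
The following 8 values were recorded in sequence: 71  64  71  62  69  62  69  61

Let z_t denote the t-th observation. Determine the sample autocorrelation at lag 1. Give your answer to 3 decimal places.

Mean z̄ = (71 + 64 + 71 + 62 + 69 + 62 + 69 + 61)/8 = 66.1250
Deviations from mean: 4.8750, -2.1250, 4.8750, -4.1250, 2.8750, -4.1250, 2.8750, -5.1250
Σ(z_t−z̄)(z_{t+1}−z̄) = (-10.3594) + (-10.3594) + (-20.1094) + (-11.8594) + (-11.8594) + (-11.8594) + (-14.7344) = -91.1406
Denominator Σ(z_t−z̄)² = 128.8750
r_1 = -91.1406 / 128.8750 = -0.707

-0.707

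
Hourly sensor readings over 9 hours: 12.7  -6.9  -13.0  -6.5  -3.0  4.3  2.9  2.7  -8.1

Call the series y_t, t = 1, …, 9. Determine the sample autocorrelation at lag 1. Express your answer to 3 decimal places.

0.112

Mean ȳ = (12.7 − 6.9 − 13.0 − 6.5 − 3.0 + 4.3 + 2.9 + 2.7 − 8.1)/9 = -1.6556
Numerator Σ_{t=1}^{8}(y_t−ȳ)(y_{t+1}−ȳ) = 56.5758
Denominator Σ(y_t−ȳ)² = 504.2822
r_1 = 56.5758 / 504.2822 = 0.112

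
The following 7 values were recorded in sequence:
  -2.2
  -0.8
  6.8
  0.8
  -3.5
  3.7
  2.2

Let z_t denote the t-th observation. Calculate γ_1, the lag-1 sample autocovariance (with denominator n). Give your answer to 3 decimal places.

-1.979

Mean z̄ = (-2.2 − 0.8 + 6.8 + 0.8 − 3.5 + 3.7 + 2.2)/7 = 1.0000
Σ_{t=1}^{6}(z_t−z̄)(z_{t+1}−z̄) = -13.8500
γ_1 = -13.8500 / 7 = -1.979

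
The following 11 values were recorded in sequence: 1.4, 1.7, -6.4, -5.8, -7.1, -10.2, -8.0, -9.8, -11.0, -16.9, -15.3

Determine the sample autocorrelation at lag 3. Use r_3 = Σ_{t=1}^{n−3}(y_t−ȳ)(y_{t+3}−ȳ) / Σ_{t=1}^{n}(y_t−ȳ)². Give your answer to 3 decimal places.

Mean ȳ = (1.4 + 1.7 − 6.4 − 5.8 − 7.1 − 10.2 − 8.0 − 9.8 − 11.0 − 16.9 − 15.3)/11 = -7.9455
Numerator Σ_{t=1}^{8}(y_t−ȳ)(y_{t+3}−ȳ) = 44.0502
Denominator Σ(y_t−ȳ)² = 340.2073
r_3 = 44.0502 / 340.2073 = 0.129

0.129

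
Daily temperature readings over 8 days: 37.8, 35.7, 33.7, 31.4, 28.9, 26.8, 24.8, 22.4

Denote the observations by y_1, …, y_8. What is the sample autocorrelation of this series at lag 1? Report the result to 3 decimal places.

0.627

Mean ȳ = (37.8 + 35.7 + 33.7 + 31.4 + 28.9 + 26.8 + 24.8 + 22.4)/8 = 30.1875
Deviations from mean: 7.6125, 5.5125, 3.5125, 1.2125, -1.2875, -3.3875, -5.3875, -7.7875
Numerator Σ_{t=1}^{7}(y_t−ȳ)(y_{t+1}−ȳ) = 128.5911
Denominator Σ(y_t−ȳ)² = 204.9488
r_1 = 128.5911 / 204.9488 = 0.627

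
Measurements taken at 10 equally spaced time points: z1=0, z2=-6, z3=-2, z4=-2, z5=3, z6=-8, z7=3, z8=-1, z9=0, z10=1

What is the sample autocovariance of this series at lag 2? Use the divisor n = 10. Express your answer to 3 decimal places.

2.672

Mean z̄ = (0 − 6 − 2 − 2 + 3 − 8 + 3 − 1 + 0 + 1)/10 = -1.2000
Σ_{t=1}^{8}(z_t−z̄)(z_{t+2}−z̄) = 26.7200
γ_2 = 26.7200 / 10 = 2.672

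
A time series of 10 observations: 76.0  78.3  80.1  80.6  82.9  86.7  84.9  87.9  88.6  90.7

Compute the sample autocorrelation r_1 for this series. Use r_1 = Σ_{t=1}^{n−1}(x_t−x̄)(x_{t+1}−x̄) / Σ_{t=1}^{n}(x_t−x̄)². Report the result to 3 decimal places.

Mean x̄ = (76.0 + 78.3 + 80.1 + 80.6 + 82.9 + 86.7 + 84.9 + 87.9 + 88.6 + 90.7)/10 = 83.6700
Numerator Σ_{t=1}^{9}(x_t−x̄)(x_{t+1}−x̄) = 135.7911
Denominator Σ(x_t−x̄)² = 212.7410
r_1 = 135.7911 / 212.7410 = 0.638

0.638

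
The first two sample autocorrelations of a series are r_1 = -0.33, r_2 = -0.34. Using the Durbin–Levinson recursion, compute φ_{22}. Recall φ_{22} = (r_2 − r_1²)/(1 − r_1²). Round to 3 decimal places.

-0.504

φ_{22} = (r_2 − r_1²) / (1 − r_1²)
r_1² = (-0.33)² = 0.1089
Numerator = -0.34 − 0.1089 = -0.4489; denominator = 1 − 0.1089 = 0.8911
φ_{22} = -0.4489 / 0.8911 = -0.504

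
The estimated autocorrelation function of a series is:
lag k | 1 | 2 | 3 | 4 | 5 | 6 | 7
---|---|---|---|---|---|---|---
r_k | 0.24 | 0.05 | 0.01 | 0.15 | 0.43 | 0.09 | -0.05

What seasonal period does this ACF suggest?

The largest autocorrelation is r_5 = 0.43; the remaining lags stay at or below 0.24. The elevated value at lag 1 (0.24), dropping to 0.05 at lag 2, reflects decaying short-term dependence rather than seasonality.
The dominant spike at lag 5 indicates a seasonal period of 5.

5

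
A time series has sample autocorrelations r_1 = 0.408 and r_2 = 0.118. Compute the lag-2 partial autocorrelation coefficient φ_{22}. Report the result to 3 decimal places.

-0.058

φ_{22} = (r_2 − r_1²) / (1 − r_1²)
r_1² = (0.408)² = 0.166464
Numerator = 0.118 − 0.1665 = -0.0485; denominator = 1 − 0.1665 = 0.8335
φ_{22} = -0.0485 / 0.8335 = -0.058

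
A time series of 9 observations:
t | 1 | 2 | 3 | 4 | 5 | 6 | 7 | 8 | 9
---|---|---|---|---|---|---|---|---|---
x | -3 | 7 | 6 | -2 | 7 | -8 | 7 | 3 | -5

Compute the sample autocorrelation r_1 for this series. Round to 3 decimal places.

Mean x̄ = (-3 + 7 + 6 − 2 + 7 − 8 + 7 + 3 − 5)/9 = 1.3333
Numerator Σ_{t=1}^{8}(x_t−x̄)(x_{t+1}−x̄) = -139.4444
Denominator Σ(x_t−x̄)² = 278.0000
r_1 = -139.4444 / 278.0000 = -0.502

-0.502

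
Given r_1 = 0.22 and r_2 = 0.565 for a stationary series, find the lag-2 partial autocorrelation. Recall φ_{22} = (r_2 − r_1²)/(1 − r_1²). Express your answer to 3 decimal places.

0.543

φ_{22} = (r_2 − r_1²) / (1 − r_1²)
r_1² = (0.22)² = 0.0484
Numerator = 0.565 − 0.0484 = 0.5166; denominator = 1 − 0.0484 = 0.9516
φ_{22} = 0.5166 / 0.9516 = 0.543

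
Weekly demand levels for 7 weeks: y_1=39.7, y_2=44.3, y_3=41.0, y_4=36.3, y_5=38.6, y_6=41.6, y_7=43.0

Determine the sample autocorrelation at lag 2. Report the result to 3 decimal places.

-0.590

Mean ȳ = (39.7 + 44.3 + 41.0 + 36.3 + 38.6 + 41.6 + 43.0)/7 = 40.6429
Deviations from mean: -0.9429, 3.6571, 0.3571, -4.3429, -2.0429, 0.9571, 2.3571
Σ(y_t−ȳ)(y_{t+2}−ȳ) = (-0.3367) + (-15.8824) + (-0.7296) + (-4.1567) + (-4.8153) = -25.9208
Denominator Σ(y_t−ȳ)² = 43.8971
r_2 = -25.9208 / 43.8971 = -0.590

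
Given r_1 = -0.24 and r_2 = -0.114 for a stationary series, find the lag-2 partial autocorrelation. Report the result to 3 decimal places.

φ_{22} = (r_2 − r_1²) / (1 − r_1²)
r_1² = (-0.24)² = 0.0576
Numerator = -0.114 − 0.0576 = -0.1716; denominator = 1 − 0.0576 = 0.9424
φ_{22} = -0.1716 / 0.9424 = -0.182

-0.182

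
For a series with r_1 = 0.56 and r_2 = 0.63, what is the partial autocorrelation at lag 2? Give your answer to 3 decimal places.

0.461

φ_{22} = (r_2 − r_1²) / (1 − r_1²)
r_1² = (0.56)² = 0.3136
Numerator = 0.63 − 0.3136 = 0.3164; denominator = 1 − 0.3136 = 0.6864
φ_{22} = 0.3164 / 0.6864 = 0.461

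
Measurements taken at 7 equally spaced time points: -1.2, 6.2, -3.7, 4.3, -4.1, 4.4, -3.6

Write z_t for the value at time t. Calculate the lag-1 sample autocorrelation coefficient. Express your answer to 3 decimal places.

Mean z̄ = (-1.2 + 6.2 − 3.7 + 4.3 − 4.1 + 4.4 − 3.6)/7 = 0.3286
Deviations from mean: -1.5286, 5.8714, -4.0286, 3.9714, -4.4286, 4.0714, -3.9286
Σ(z_t−z̄)(z_{t+1}−z̄) = (-8.9749) + (-23.6535) + (-15.9992) + (-17.5878) + (-18.0306) + (-15.9949) = -100.2408
Denominator Σ(z_t−z̄)² = 120.4343
r_1 = -100.2408 / 120.4343 = -0.832

-0.832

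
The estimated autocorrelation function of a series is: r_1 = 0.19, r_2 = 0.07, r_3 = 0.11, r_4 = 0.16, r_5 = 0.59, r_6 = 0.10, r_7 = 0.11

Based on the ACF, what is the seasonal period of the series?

5

The largest autocorrelation is r_5 = 0.59; the remaining lags stay at or below 0.19.
The dominant spike at lag 5 indicates a seasonal period of 5.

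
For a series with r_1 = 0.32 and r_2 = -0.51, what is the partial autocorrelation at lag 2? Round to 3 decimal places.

-0.682

φ_{22} = (r_2 − r_1²) / (1 − r_1²)
r_1² = (0.32)² = 0.1024
Numerator = -0.51 − 0.1024 = -0.6124; denominator = 1 − 0.1024 = 0.8976
φ_{22} = -0.6124 / 0.8976 = -0.682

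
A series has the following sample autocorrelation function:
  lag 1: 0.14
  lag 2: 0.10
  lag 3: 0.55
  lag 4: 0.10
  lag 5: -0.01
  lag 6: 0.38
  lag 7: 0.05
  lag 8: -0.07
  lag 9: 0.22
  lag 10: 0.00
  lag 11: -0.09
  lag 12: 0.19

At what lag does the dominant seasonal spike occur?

The largest autocorrelation is r_3 = 0.55, with weaker echoes at lags 6 (0.38), 9 (0.22) and 12 (0.19); the remaining lags stay at or below 0.14.
The dominant spike at lag 3 indicates a seasonal period of 3.

3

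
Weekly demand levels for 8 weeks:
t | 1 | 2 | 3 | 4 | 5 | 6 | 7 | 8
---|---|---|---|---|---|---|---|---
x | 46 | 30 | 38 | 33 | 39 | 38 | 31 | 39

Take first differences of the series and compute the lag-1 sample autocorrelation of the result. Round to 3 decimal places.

First differences Δx: -16, 8, -5, 6, -1, -7, 8
Mean of differences = -1.0000
Numerator Σ(Δx_t−Δx̄)(Δx_{t+1}−Δx̄) = -253.0000
Denominator Σ(Δx_t−Δx̄)² = 488.0000
r_1(Δx) = -253.0000 / 488.0000 = -0.518

-0.518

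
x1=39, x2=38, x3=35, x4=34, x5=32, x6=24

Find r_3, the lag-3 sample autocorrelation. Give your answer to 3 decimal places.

-0.126

Mean x̄ = (39 + 38 + 35 + 34 + 32 + 24)/6 = 33.6667
Σ(x_t−x̄)(x_{t+3}−x̄) = (1.7778) + (-7.2222) + (-12.8889) = -18.3333
Denominator Σ(x_t−x̄)² = 145.3333
r_3 = -18.3333 / 145.3333 = -0.126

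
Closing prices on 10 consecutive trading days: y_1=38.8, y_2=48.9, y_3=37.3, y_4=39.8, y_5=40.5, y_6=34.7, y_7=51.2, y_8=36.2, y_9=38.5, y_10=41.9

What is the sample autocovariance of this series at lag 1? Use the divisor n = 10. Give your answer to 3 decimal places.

-14.214

Mean ȳ = (38.8 + 48.9 + 37.3 + 39.8 + 40.5 + 34.7 + 51.2 + 36.2 + 38.5 + 41.9)/10 = 40.7800
Σ_{t=1}^{9}(y_t−ȳ)(y_{t+1}−ȳ) = -142.1364
γ_1 = -142.1364 / 10 = -14.214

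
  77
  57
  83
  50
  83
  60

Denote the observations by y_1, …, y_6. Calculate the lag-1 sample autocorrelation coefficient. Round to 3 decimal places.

-0.889

Mean ȳ = (77 + 57 + 83 + 50 + 83 + 60)/6 = 68.3333
Deviations from mean: 8.6667, -11.3333, 14.6667, -18.3333, 14.6667, -8.3333
Σ(y_t−ȳ)(y_{t+1}−ȳ) = (-98.2222) + (-166.2222) + (-268.8889) + (-268.8889) + (-122.2222) = -924.4444
Denominator Σ(y_t−ȳ)² = 1039.3333
r_1 = -924.4444 / 1039.3333 = -0.889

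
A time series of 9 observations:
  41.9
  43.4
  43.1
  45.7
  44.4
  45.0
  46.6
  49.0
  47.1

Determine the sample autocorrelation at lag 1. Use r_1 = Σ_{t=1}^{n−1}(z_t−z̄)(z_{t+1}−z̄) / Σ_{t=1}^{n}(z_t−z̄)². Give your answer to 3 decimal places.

0.526

Mean z̄ = (41.9 + 43.4 + 43.1 + 45.7 + 44.4 + 45.0 + 46.6 + 49.0 + 47.1)/9 = 45.1333
Numerator Σ_{t=1}^{8}(z_t−z̄)(z_{t+1}−z̄) = 20.7389
Denominator Σ(z_t−z̄)² = 39.4400
r_1 = 20.7389 / 39.4400 = 0.526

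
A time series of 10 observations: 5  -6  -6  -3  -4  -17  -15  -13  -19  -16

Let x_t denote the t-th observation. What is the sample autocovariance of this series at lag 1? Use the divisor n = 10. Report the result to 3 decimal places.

Mean x̄ = (5 − 6 − 6 − 3 − 4 − 17 − 15 − 13 − 19 − 16)/10 = -9.4000
Σ_{t=1}^{9}(x_t−x̄)(x_{t+1}−x̄) = 236.4400
γ_1 = 236.4400 / 10 = 23.644

23.644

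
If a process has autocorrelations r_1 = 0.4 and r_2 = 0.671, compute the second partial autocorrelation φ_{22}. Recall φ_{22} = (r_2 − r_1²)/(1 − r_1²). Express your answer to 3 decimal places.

0.608

φ_{22} = (r_2 − r_1²) / (1 − r_1²)
r_1² = (0.4)² = 0.16
Numerator = 0.671 − 0.1600 = 0.5110; denominator = 1 − 0.1600 = 0.8400
φ_{22} = 0.5110 / 0.8400 = 0.608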